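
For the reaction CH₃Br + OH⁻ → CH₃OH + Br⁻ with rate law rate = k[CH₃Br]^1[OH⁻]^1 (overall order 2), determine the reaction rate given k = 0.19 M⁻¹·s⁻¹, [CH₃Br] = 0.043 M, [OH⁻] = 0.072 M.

0.0005882 M/s

Step 1: The rate law is rate = k[CH₃Br]^1[OH⁻]^1, overall order = 1+1 = 2
Step 2: Substitute values: rate = 0.19 × (0.043)^1 × (0.072)^1
Step 3: rate = 0.19 × 0.043 × 0.072 = 0.00058824 M/s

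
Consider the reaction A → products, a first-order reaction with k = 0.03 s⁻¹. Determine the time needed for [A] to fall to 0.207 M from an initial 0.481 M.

28.1 s

Step 1: For first-order: t = ln([A]₀/[A])/k
Step 2: t = ln(0.481/0.207)/0.03
Step 3: t = ln(2.324)/0.03
Step 4: t = 0.8431/0.03 = 28.1 s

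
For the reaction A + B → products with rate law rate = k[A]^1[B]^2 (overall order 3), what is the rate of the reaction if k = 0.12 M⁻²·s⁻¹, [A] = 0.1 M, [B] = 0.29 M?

0.001009 M/s

Step 1: The rate law is rate = k[A]^1[B]^2, overall order = 1+2 = 3
Step 2: Substitute values: rate = 0.12 × (0.1)^1 × (0.29)^2
Step 3: rate = 0.12 × 0.1 × 0.0841 = 0.0010092 M/s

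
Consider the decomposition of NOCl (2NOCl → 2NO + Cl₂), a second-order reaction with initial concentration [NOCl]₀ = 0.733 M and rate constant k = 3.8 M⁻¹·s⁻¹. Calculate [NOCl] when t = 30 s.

0.008668 M

Step 1: For a second-order reaction: 1/[NOCl] = 1/[NOCl]₀ + kt
Step 2: 1/[NOCl] = 1/0.733 + 3.8 × 30
Step 3: 1/[NOCl] = 1.364 + 114 = 115.4
Step 4: [NOCl] = 1/115.4 = 0.008668 M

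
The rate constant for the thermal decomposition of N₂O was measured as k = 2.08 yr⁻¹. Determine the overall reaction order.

first order (1)

Step 1: The units of k for an nth-order reaction are (concentration)^(1-n)·(time)⁻¹.
Step 2: Here k has units yr⁻¹, so the concentration exponent is 0.
Step 3: 1 - n = 0 ⇒ n = 1. The reaction is first order.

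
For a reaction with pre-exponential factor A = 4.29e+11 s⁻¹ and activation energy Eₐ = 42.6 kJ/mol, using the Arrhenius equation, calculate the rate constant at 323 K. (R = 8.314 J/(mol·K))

5.53e+04 s⁻¹

Step 1: Use the Arrhenius equation: k = A × exp(-Eₐ/RT)
Step 2: Convert Eₐ to J/mol: 42.6 kJ/mol = 42600 J/mol
Step 3: Calculate the exponent: -Eₐ/(RT) = -42600/(8.314 × 323) = -15.86343
Step 4: k = 4.29e+11 × exp(-15.86343)
Step 5: k = 4.29e+11 × 1.29003e-07 = 5.5342e+04 s⁻¹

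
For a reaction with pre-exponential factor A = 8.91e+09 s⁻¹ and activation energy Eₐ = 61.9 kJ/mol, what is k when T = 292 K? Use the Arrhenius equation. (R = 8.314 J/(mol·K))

7.52e-02 s⁻¹

Step 1: Use the Arrhenius equation: k = A × exp(-Eₐ/RT)
Step 2: Convert Eₐ to J/mol: 61.9 kJ/mol = 61900 J/mol
Step 3: Calculate the exponent: -Eₐ/(RT) = -61900/(8.314 × 292) = -25.49751
Step 4: k = 8.91e+09 × exp(-25.49751)
Step 5: k = 8.91e+09 × 8.44446e-12 = 7.5240e-02 s⁻¹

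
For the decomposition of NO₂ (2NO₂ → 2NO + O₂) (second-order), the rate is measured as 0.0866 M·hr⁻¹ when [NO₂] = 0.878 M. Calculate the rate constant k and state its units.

0.1123 M⁻¹·hr⁻¹

Step 1: rate = k[NO₂]^2, so k = rate / [NO₂]^2.
Step 2: k = 0.0866 / (0.878)^2 = 0.0866 / 0.7709.
Step 3: k = 0.1123 M⁻¹·hr⁻¹.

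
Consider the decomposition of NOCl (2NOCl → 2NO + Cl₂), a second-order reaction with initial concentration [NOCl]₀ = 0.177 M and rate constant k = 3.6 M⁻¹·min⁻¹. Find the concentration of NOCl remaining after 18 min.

0.01419 M

Step 1: For a second-order reaction: 1/[NOCl] = 1/[NOCl]₀ + kt
Step 2: 1/[NOCl] = 1/0.177 + 3.6 × 18
Step 3: 1/[NOCl] = 5.65 + 64.8 = 70.45
Step 4: [NOCl] = 1/70.45 = 0.01419 M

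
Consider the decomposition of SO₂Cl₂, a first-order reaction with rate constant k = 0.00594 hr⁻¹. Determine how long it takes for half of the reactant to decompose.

116.7 hr

Step 1: For a first-order reaction, t₁/₂ = ln(2)/k
Step 2: t₁/₂ = ln(2)/0.00594
Step 3: t₁/₂ = 0.6931/0.00594 = 116.7 hr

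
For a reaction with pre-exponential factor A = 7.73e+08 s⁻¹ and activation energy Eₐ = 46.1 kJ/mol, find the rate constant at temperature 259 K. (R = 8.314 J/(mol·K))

3.89e-01 s⁻¹

Step 1: Use the Arrhenius equation: k = A × exp(-Eₐ/RT)
Step 2: Convert Eₐ to J/mol: 46.1 kJ/mol = 46100 J/mol
Step 3: Calculate the exponent: -Eₐ/(RT) = -46100/(8.314 × 259) = -21.40874
Step 4: k = 7.73e+08 × exp(-21.40874)
Step 5: k = 7.73e+08 × 5.03851e-10 = 3.8948e-01 s⁻¹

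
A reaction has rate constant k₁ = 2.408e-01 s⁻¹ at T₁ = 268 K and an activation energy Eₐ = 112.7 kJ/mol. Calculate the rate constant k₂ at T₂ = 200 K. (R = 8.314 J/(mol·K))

8.185e-09 s⁻¹

Step 1: Use the two-temperature Arrhenius form: ln(k₂/k₁) = -Eₐ/R × (1/T₂ - 1/T₁)
Step 2: Convert Eₐ to J/mol: 112.7 kJ/mol = 112700 J/mol
Step 3: 1/T₂ - 1/T₁ = 1/200 - 1/268 = 1.268657e-03 K⁻¹
Step 4: ln(k₂/k₁) = -112700/8.314 × 1.268657e-03 = -17.19721
Step 5: k₂ = k₁ × exp(-17.19721) = 2.408e-01 × 3.39896e-08 = 8.185e-09 s⁻¹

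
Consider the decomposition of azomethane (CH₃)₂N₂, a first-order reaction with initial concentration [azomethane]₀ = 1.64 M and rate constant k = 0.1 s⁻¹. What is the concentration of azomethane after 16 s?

0.3311 M

Step 1: For a first-order reaction: [azomethane] = [azomethane]₀ × e^(-kt)
Step 2: [azomethane] = 1.64 × e^(-0.1 × 16)
Step 3: [azomethane] = 1.64 × e^(-1.6)
Step 4: [azomethane] = 1.64 × 0.201897 = 0.3311 M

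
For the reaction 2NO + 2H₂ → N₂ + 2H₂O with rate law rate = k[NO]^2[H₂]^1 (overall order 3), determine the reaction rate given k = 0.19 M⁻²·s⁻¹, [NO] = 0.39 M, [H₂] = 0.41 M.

0.01185 M/s

Step 1: The rate law is rate = k[NO]^2[H₂]^1, overall order = 2+1 = 3
Step 2: Substitute values: rate = 0.19 × (0.39)^2 × (0.41)^1
Step 3: rate = 0.19 × 0.1521 × 0.41 = 0.0118486 M/s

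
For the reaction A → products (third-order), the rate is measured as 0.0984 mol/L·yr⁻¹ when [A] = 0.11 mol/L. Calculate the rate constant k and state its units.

73.93 (mol/L)⁻²·yr⁻¹

Step 1: rate = k[A]^3, so k = rate / [A]^3.
Step 2: k = 0.0984 / (0.11)^3 = 0.0984 / 0.001331.
Step 3: k = 73.93 (mol/L)⁻²·yr⁻¹.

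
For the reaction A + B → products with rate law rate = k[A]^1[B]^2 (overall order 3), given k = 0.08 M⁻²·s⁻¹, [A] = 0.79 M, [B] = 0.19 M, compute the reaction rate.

0.002282 M/s

Step 1: The rate law is rate = k[A]^1[B]^2, overall order = 1+2 = 3
Step 2: Substitute values: rate = 0.08 × (0.79)^1 × (0.19)^2
Step 3: rate = 0.08 × 0.79 × 0.0361 = 0.00228152 M/s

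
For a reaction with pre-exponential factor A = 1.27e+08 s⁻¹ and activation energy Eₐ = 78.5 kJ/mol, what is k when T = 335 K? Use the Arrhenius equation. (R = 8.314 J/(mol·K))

7.30e-05 s⁻¹

Step 1: Use the Arrhenius equation: k = A × exp(-Eₐ/RT)
Step 2: Convert Eₐ to J/mol: 78.5 kJ/mol = 78500 J/mol
Step 3: Calculate the exponent: -Eₐ/(RT) = -78500/(8.314 × 335) = -28.18479
Step 4: k = 1.27e+08 × exp(-28.18479)
Step 5: k = 1.27e+08 × 5.74779e-13 = 7.2997e-05 s⁻¹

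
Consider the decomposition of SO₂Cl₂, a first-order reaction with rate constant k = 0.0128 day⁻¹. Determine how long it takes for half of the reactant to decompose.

54.15 day

Step 1: For a first-order reaction, t₁/₂ = ln(2)/k
Step 2: t₁/₂ = ln(2)/0.0128
Step 3: t₁/₂ = 0.6931/0.0128 = 54.15 day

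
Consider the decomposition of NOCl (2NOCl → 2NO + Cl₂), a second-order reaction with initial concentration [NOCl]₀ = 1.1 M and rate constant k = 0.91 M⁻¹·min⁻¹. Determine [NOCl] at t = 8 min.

0.1221 M

Step 1: For a second-order reaction: 1/[NOCl] = 1/[NOCl]₀ + kt
Step 2: 1/[NOCl] = 1/1.1 + 0.91 × 8
Step 3: 1/[NOCl] = 0.9091 + 7.28 = 8.189
Step 4: [NOCl] = 1/8.189 = 0.1221 M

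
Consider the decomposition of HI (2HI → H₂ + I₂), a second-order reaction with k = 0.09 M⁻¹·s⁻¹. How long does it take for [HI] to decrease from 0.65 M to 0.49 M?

5.582 s

Step 1: For second-order: t = (1/[HI] - 1/[HI]₀)/k
Step 2: t = (1/0.49 - 1/0.65)/0.09
Step 3: t = (2.041 - 1.538)/0.09
Step 4: t = 0.5024/0.09 = 5.582 s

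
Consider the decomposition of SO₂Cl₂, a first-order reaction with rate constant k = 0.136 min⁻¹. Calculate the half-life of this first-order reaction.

5.097 min

Step 1: For a first-order reaction, t₁/₂ = ln(2)/k
Step 2: t₁/₂ = ln(2)/0.136
Step 3: t₁/₂ = 0.6931/0.136 = 5.097 min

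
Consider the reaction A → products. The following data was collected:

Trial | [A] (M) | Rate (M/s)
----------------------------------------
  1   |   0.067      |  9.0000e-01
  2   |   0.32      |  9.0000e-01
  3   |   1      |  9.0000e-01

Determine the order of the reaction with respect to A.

zeroth order (0)

Step 1: Compare trials - when concentration changes, rate stays constant.
Step 2: rate₂/rate₁ = 9.0000e-01/9.0000e-01 = 1
Step 3: [A]₂/[A]₁ = 0.32/0.067 = 4.776
Step 4: Since rate ratio ≈ (conc ratio)^0, the reaction is zeroth order.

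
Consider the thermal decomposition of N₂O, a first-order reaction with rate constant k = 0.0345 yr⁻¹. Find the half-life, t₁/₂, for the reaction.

20.09 yr

Step 1: For a first-order reaction, t₁/₂ = ln(2)/k
Step 2: t₁/₂ = ln(2)/0.0345
Step 3: t₁/₂ = 0.6931/0.0345 = 20.09 yr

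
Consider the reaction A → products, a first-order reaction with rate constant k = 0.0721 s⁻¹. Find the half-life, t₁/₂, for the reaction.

9.614 s

Step 1: For a first-order reaction, t₁/₂ = ln(2)/k
Step 2: t₁/₂ = ln(2)/0.0721
Step 3: t₁/₂ = 0.6931/0.0721 = 9.614 s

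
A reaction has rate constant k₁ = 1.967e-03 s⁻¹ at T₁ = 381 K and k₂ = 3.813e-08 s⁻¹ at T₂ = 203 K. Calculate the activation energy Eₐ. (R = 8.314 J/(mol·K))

39.2 kJ/mol

Step 1: Use the two-temperature Arrhenius form: ln(k₂/k₁) = -Eₐ/R × (1/T₂ - 1/T₁)
Step 2: ln(k₂/k₁) = ln(3.813e-08/1.967e-03) = ln(1.93849e-05) = -10.851
Step 3: 1/T₂ - 1/T₁ = 1/203 - 1/381 = 2.301436e-03 K⁻¹
Step 4: Eₐ = -R × ln(k₂/k₁) / (1/T₂ - 1/T₁) = -8.314 × -10.851 / 2.301436e-03
Step 5: Eₐ = 3.9200e+04 J/mol = 39.2 kJ/mol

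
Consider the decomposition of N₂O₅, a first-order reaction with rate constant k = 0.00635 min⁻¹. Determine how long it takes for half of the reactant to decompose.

109.2 min

Step 1: For a first-order reaction, t₁/₂ = ln(2)/k
Step 2: t₁/₂ = ln(2)/0.00635
Step 3: t₁/₂ = 0.6931/0.00635 = 109.2 min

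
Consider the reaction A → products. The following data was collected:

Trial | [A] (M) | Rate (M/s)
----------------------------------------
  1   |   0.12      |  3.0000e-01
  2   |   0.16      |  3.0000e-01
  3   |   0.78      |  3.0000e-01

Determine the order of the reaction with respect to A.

zeroth order (0)

Step 1: Compare trials - when concentration changes, rate stays constant.
Step 2: rate₂/rate₁ = 3.0000e-01/3.0000e-01 = 1
Step 3: [A]₂/[A]₁ = 0.16/0.12 = 1.333
Step 4: Since rate ratio ≈ (conc ratio)^0, the reaction is zeroth order.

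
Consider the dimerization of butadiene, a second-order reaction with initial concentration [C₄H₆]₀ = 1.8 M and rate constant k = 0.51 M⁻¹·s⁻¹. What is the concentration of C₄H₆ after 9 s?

0.1943 M

Step 1: For a second-order reaction: 1/[C₄H₆] = 1/[C₄H₆]₀ + kt
Step 2: 1/[C₄H₆] = 1/1.8 + 0.51 × 9
Step 3: 1/[C₄H₆] = 0.5556 + 4.59 = 5.146
Step 4: [C₄H₆] = 1/5.146 = 0.1943 M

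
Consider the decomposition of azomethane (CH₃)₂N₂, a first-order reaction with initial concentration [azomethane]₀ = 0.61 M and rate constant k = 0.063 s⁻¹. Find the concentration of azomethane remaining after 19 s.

0.1843 M

Step 1: For a first-order reaction: [azomethane] = [azomethane]₀ × e^(-kt)
Step 2: [azomethane] = 0.61 × e^(-0.063 × 19)
Step 3: [azomethane] = 0.61 × e^(-1.197)
Step 4: [azomethane] = 0.61 × 0.302099 = 0.1843 M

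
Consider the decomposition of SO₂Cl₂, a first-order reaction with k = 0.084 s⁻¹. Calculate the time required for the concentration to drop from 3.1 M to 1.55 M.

8.252 s

Step 1: For first-order: t = ln([SO₂Cl₂]₀/[SO₂Cl₂])/k
Step 2: t = ln(3.1/1.55)/0.084
Step 3: t = ln(2)/0.084
Step 4: t = 0.6931/0.084 = 8.252 s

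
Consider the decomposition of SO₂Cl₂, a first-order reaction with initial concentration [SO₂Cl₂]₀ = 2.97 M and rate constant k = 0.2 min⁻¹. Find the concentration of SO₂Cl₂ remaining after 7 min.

0.7324 M

Step 1: For a first-order reaction: [SO₂Cl₂] = [SO₂Cl₂]₀ × e^(-kt)
Step 2: [SO₂Cl₂] = 2.97 × e^(-0.2 × 7)
Step 3: [SO₂Cl₂] = 2.97 × e^(-1.4)
Step 4: [SO₂Cl₂] = 2.97 × 0.246597 = 0.7324 M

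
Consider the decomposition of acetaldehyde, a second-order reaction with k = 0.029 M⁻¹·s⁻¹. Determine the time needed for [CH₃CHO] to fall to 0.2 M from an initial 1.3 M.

145.9 s

Step 1: For second-order: t = (1/[CH₃CHO] - 1/[CH₃CHO]₀)/k
Step 2: t = (1/0.2 - 1/1.3)/0.029
Step 3: t = (5 - 0.7692)/0.029
Step 4: t = 4.231/0.029 = 145.9 s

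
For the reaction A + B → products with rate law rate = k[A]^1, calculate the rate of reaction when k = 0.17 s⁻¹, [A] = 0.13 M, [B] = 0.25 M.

0.0221 M/s

Step 1: The rate law is rate = k[A]^1
Step 2: Note that the rate does not depend on [B] (zero order in B).
Step 3: rate = 0.17 × (0.13)^1 = 0.0221 M/s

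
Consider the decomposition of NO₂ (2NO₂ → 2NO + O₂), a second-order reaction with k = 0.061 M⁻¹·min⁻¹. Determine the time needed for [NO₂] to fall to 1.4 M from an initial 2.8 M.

5.855 min

Step 1: For second-order: t = (1/[NO₂] - 1/[NO₂]₀)/k
Step 2: t = (1/1.4 - 1/2.8)/0.061
Step 3: t = (0.7143 - 0.3571)/0.061
Step 4: t = 0.3571/0.061 = 5.855 min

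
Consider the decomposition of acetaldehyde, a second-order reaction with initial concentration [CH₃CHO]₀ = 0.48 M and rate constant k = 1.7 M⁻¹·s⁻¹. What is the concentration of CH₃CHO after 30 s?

0.01884 M

Step 1: For a second-order reaction: 1/[CH₃CHO] = 1/[CH₃CHO]₀ + kt
Step 2: 1/[CH₃CHO] = 1/0.48 + 1.7 × 30
Step 3: 1/[CH₃CHO] = 2.083 + 51 = 53.08
Step 4: [CH₃CHO] = 1/53.08 = 0.01884 M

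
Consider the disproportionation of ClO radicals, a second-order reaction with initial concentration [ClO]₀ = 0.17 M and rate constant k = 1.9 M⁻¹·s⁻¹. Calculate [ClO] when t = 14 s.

0.03079 M

Step 1: For a second-order reaction: 1/[ClO] = 1/[ClO]₀ + kt
Step 2: 1/[ClO] = 1/0.17 + 1.9 × 14
Step 3: 1/[ClO] = 5.882 + 26.6 = 32.48
Step 4: [ClO] = 1/32.48 = 0.03079 M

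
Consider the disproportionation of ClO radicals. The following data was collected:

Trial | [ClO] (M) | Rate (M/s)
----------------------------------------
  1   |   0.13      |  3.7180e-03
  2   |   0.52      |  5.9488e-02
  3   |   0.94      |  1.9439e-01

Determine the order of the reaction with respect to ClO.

second order (2)

Step 1: Compare trials to find order n where rate₂/rate₁ = ([ClO]₂/[ClO]₁)^n
Step 2: rate₂/rate₁ = 5.9488e-02/3.7180e-03 = 16
Step 3: [ClO]₂/[ClO]₁ = 0.52/0.13 = 4
Step 4: n = ln(16)/ln(4) = 2.00 ≈ 2
Step 5: The reaction is second order in ClO.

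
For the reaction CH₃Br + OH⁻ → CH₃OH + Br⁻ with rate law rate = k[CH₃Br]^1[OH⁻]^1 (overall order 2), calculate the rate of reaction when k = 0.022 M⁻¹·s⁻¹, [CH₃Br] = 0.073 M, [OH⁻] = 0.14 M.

0.0002248 M/s

Step 1: The rate law is rate = k[CH₃Br]^1[OH⁻]^1, overall order = 1+1 = 2
Step 2: Substitute values: rate = 0.022 × (0.073)^1 × (0.14)^1
Step 3: rate = 0.022 × 0.073 × 0.14 = 0.00022484 M/s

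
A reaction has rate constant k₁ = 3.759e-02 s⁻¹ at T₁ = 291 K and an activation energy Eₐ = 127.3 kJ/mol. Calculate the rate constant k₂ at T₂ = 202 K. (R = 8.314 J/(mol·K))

3.213e-12 s⁻¹

Step 1: Use the two-temperature Arrhenius form: ln(k₂/k₁) = -Eₐ/R × (1/T₂ - 1/T₁)
Step 2: Convert Eₐ to J/mol: 127.3 kJ/mol = 127300 J/mol
Step 3: 1/T₂ - 1/T₁ = 1/202 - 1/291 = 1.514069e-03 K⁻¹
Step 4: ln(k₂/k₁) = -127300/8.314 × 1.514069e-03 = -23.18270
Step 5: k₂ = k₁ × exp(-23.18270) = 3.759e-02 × 8.54833e-11 = 3.213e-12 s⁻¹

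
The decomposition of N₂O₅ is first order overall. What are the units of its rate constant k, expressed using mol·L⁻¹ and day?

day⁻¹

Step 1: For overall order n, rate = k × (concentration)^n.
Step 2: Rate has units mol·L⁻¹·day⁻¹; concentration term has units (mol·L⁻¹)^1.
Step 3: k = rate / (concentration)^n, so units of k = (mol·L⁻¹)^(1-1)·day⁻¹ = day⁻¹.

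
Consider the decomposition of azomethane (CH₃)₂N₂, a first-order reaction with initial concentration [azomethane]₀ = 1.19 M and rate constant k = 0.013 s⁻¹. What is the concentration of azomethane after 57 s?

0.5672 M

Step 1: For a first-order reaction: [azomethane] = [azomethane]₀ × e^(-kt)
Step 2: [azomethane] = 1.19 × e^(-0.013 × 57)
Step 3: [azomethane] = 1.19 × e^(-0.741)
Step 4: [azomethane] = 1.19 × 0.476637 = 0.5672 M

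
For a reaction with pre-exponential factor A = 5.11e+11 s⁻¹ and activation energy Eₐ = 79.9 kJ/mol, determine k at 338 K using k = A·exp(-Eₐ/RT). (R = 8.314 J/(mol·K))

2.29e-01 s⁻¹

Step 1: Use the Arrhenius equation: k = A × exp(-Eₐ/RT)
Step 2: Convert Eₐ to J/mol: 79.9 kJ/mol = 79900 J/mol
Step 3: Calculate the exponent: -Eₐ/(RT) = -79900/(8.314 × 338) = -28.43283
Step 4: k = 5.11e+11 × exp(-28.43283)
Step 5: k = 5.11e+11 × 4.48517e-13 = 2.2919e-01 s⁻¹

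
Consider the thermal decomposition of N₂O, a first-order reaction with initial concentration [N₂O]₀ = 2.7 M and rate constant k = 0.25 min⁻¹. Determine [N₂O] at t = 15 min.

0.0635 M

Step 1: For a first-order reaction: [N₂O] = [N₂O]₀ × e^(-kt)
Step 2: [N₂O] = 2.7 × e^(-0.25 × 15)
Step 3: [N₂O] = 2.7 × e^(-3.75)
Step 4: [N₂O] = 2.7 × 0.0235177 = 0.0635 M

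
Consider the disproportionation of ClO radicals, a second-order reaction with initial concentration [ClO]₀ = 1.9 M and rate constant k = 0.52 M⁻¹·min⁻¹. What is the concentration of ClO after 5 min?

0.3199 M

Step 1: For a second-order reaction: 1/[ClO] = 1/[ClO]₀ + kt
Step 2: 1/[ClO] = 1/1.9 + 0.52 × 5
Step 3: 1/[ClO] = 0.5263 + 2.6 = 3.126
Step 4: [ClO] = 1/3.126 = 0.3199 M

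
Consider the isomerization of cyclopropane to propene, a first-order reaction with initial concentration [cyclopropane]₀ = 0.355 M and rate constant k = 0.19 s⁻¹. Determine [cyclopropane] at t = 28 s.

0.001737 M

Step 1: For a first-order reaction: [cyclopropane] = [cyclopropane]₀ × e^(-kt)
Step 2: [cyclopropane] = 0.355 × e^(-0.19 × 28)
Step 3: [cyclopropane] = 0.355 × e^(-5.32)
Step 4: [cyclopropane] = 0.355 × 0.00489275 = 0.001737 M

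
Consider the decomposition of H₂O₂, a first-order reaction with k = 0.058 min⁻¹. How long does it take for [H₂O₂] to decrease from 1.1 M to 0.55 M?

11.95 min

Step 1: For first-order: t = ln([H₂O₂]₀/[H₂O₂])/k
Step 2: t = ln(1.1/0.55)/0.058
Step 3: t = ln(2)/0.058
Step 4: t = 0.6931/0.058 = 11.95 min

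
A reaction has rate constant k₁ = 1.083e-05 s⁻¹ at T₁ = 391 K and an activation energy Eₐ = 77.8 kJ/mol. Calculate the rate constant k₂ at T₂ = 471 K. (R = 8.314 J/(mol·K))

6.310e-04 s⁻¹

Step 1: Use the two-temperature Arrhenius form: ln(k₂/k₁) = -Eₐ/R × (1/T₂ - 1/T₁)
Step 2: Convert Eₐ to J/mol: 77.8 kJ/mol = 77800 J/mol
Step 3: 1/T₂ - 1/T₁ = 1/471 - 1/391 = -4.344025e-04 K⁻¹
Step 4: ln(k₂/k₁) = -77800/8.314 × -4.344025e-04 = 4.06501
Step 5: k₂ = k₁ × exp(4.06501) = 1.083e-05 × 5.82655e+01 = 6.310e-04 s⁻¹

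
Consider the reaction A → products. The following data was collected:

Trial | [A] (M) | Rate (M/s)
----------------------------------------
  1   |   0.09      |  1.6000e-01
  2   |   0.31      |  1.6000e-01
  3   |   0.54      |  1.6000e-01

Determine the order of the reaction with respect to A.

zeroth order (0)

Step 1: Compare trials - when concentration changes, rate stays constant.
Step 2: rate₂/rate₁ = 1.6000e-01/1.6000e-01 = 1
Step 3: [A]₂/[A]₁ = 0.31/0.09 = 3.444
Step 4: Since rate ratio ≈ (conc ratio)^0, the reaction is zeroth order.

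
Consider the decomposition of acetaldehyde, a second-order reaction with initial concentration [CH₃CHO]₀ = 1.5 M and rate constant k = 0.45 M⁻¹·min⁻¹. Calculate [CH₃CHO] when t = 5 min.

0.3429 M

Step 1: For a second-order reaction: 1/[CH₃CHO] = 1/[CH₃CHO]₀ + kt
Step 2: 1/[CH₃CHO] = 1/1.5 + 0.45 × 5
Step 3: 1/[CH₃CHO] = 0.6667 + 2.25 = 2.917
Step 4: [CH₃CHO] = 1/2.917 = 0.3429 M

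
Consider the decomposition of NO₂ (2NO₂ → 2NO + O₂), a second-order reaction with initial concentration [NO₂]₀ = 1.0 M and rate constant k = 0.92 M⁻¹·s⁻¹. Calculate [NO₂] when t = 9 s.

0.1078 M

Step 1: For a second-order reaction: 1/[NO₂] = 1/[NO₂]₀ + kt
Step 2: 1/[NO₂] = 1/1.0 + 0.92 × 9
Step 3: 1/[NO₂] = 1 + 8.28 = 9.28
Step 4: [NO₂] = 1/9.28 = 0.1078 M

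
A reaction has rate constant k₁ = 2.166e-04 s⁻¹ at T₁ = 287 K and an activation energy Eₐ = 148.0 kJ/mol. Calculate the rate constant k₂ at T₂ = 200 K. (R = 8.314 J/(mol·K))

4.149e-16 s⁻¹

Step 1: Use the two-temperature Arrhenius form: ln(k₂/k₁) = -Eₐ/R × (1/T₂ - 1/T₁)
Step 2: Convert Eₐ to J/mol: 148.0 kJ/mol = 148000 J/mol
Step 3: 1/T₂ - 1/T₁ = 1/200 - 1/287 = 1.515679e-03 K⁻¹
Step 4: ln(k₂/k₁) = -148000/8.314 × 1.515679e-03 = -26.98106
Step 5: k₂ = k₁ × exp(-26.98106) = 2.166e-04 × 1.91547e-12 = 4.149e-16 s⁻¹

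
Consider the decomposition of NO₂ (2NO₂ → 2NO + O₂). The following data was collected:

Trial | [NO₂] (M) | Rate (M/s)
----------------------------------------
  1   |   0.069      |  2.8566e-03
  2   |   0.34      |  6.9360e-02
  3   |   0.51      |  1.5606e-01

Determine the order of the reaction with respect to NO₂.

second order (2)

Step 1: Compare trials to find order n where rate₂/rate₁ = ([NO₂]₂/[NO₂]₁)^n
Step 2: rate₂/rate₁ = 6.9360e-02/2.8566e-03 = 24.28
Step 3: [NO₂]₂/[NO₂]₁ = 0.34/0.069 = 4.928
Step 4: n = ln(24.28)/ln(4.928) = 2.00 ≈ 2
Step 5: The reaction is second order in NO₂.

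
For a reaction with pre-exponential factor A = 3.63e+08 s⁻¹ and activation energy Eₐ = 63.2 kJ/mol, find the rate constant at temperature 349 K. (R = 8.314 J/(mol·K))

1.26e-01 s⁻¹

Step 1: Use the Arrhenius equation: k = A × exp(-Eₐ/RT)
Step 2: Convert Eₐ to J/mol: 63.2 kJ/mol = 63200 J/mol
Step 3: Calculate the exponent: -Eₐ/(RT) = -63200/(8.314 × 349) = -21.78119
Step 4: k = 3.63e+08 × exp(-21.78119)
Step 5: k = 3.63e+08 × 3.47176e-10 = 1.2602e-01 s⁻¹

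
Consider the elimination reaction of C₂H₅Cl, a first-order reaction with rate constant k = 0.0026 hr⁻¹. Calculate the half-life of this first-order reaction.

266.6 hr

Step 1: For a first-order reaction, t₁/₂ = ln(2)/k
Step 2: t₁/₂ = ln(2)/0.0026
Step 3: t₁/₂ = 0.6931/0.0026 = 266.6 hr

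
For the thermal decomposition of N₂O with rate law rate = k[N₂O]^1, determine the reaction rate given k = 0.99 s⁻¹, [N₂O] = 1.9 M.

1.881 M/s

Step 1: Identify the rate law: rate = k[N₂O]^1
Step 2: Substitute values: rate = 0.99 × (1.9)^1
Step 3: Calculate: rate = 0.99 × 1.9 = 1.881 M/s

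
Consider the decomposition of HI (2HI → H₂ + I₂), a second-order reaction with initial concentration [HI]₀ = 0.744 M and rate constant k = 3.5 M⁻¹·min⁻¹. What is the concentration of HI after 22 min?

0.01276 M

Step 1: For a second-order reaction: 1/[HI] = 1/[HI]₀ + kt
Step 2: 1/[HI] = 1/0.744 + 3.5 × 22
Step 3: 1/[HI] = 1.344 + 77 = 78.34
Step 4: [HI] = 1/78.34 = 0.01276 M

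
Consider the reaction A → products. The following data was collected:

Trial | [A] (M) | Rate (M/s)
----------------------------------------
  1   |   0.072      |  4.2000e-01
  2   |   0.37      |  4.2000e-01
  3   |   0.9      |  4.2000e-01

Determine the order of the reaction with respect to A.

zeroth order (0)

Step 1: Compare trials - when concentration changes, rate stays constant.
Step 2: rate₂/rate₁ = 4.2000e-01/4.2000e-01 = 1
Step 3: [A]₂/[A]₁ = 0.37/0.072 = 5.139
Step 4: Since rate ratio ≈ (conc ratio)^0, the reaction is zeroth order.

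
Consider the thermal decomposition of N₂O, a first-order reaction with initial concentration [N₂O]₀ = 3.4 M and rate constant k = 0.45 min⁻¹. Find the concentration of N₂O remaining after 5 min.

0.3584 M

Step 1: For a first-order reaction: [N₂O] = [N₂O]₀ × e^(-kt)
Step 2: [N₂O] = 3.4 × e^(-0.45 × 5)
Step 3: [N₂O] = 3.4 × e^(-2.25)
Step 4: [N₂O] = 3.4 × 0.105399 = 0.3584 M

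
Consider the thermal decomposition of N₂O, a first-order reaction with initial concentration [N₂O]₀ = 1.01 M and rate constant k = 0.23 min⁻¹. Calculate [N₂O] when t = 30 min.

0.001018 M

Step 1: For a first-order reaction: [N₂O] = [N₂O]₀ × e^(-kt)
Step 2: [N₂O] = 1.01 × e^(-0.23 × 30)
Step 3: [N₂O] = 1.01 × e^(-6.9)
Step 4: [N₂O] = 1.01 × 0.00100779 = 0.001018 M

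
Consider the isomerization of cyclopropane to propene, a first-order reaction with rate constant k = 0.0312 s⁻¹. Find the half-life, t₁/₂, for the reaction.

22.22 s

Step 1: For a first-order reaction, t₁/₂ = ln(2)/k
Step 2: t₁/₂ = ln(2)/0.0312
Step 3: t₁/₂ = 0.6931/0.0312 = 22.22 s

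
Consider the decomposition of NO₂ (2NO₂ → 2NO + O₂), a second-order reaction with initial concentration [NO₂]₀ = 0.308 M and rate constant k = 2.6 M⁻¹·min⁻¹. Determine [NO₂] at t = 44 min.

0.0085 M

Step 1: For a second-order reaction: 1/[NO₂] = 1/[NO₂]₀ + kt
Step 2: 1/[NO₂] = 1/0.308 + 2.6 × 44
Step 3: 1/[NO₂] = 3.247 + 114.4 = 117.6
Step 4: [NO₂] = 1/117.6 = 0.0085 M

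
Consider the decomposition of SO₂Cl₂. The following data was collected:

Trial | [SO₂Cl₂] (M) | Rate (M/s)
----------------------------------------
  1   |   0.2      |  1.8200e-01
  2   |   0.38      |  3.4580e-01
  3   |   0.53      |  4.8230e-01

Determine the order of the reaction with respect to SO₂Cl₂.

first order (1)

Step 1: Compare trials to find order n where rate₂/rate₁ = ([SO₂Cl₂]₂/[SO₂Cl₂]₁)^n
Step 2: rate₂/rate₁ = 3.4580e-01/1.8200e-01 = 1.9
Step 3: [SO₂Cl₂]₂/[SO₂Cl₂]₁ = 0.38/0.2 = 1.9
Step 4: n = ln(1.9)/ln(1.9) = 1.00 ≈ 1
Step 5: The reaction is first order in SO₂Cl₂.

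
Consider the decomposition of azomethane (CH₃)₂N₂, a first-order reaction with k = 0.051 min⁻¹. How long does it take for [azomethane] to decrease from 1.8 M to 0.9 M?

13.59 min

Step 1: For first-order: t = ln([azomethane]₀/[azomethane])/k
Step 2: t = ln(1.8/0.9)/0.051
Step 3: t = ln(2)/0.051
Step 4: t = 0.6931/0.051 = 13.59 min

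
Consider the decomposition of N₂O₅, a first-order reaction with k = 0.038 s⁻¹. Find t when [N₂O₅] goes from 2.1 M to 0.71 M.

28.54 s

Step 1: For first-order: t = ln([N₂O₅]₀/[N₂O₅])/k
Step 2: t = ln(2.1/0.71)/0.038
Step 3: t = ln(2.958)/0.038
Step 4: t = 1.084/0.038 = 28.54 s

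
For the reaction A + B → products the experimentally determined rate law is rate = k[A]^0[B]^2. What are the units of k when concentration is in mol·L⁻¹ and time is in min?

(mol·L⁻¹)⁻¹·min⁻¹

Step 1: Overall order = 0 + 2 = 2.
Step 2: rate has units mol·L⁻¹·min⁻¹; [A]^0[B]^2 has units (mol·L⁻¹)^2.
Step 3: k = rate/([A]^0[B]^2), so units of k = (mol·L⁻¹)^(1-2)·min⁻¹ = (mol·L⁻¹)⁻¹·min⁻¹.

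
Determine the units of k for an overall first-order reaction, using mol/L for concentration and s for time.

s⁻¹

Step 1: For overall order n, rate = k × (concentration)^n.
Step 2: Rate has units mol/L·s⁻¹; concentration term has units (mol/L)^1.
Step 3: k = rate / (concentration)^n, so units of k = (mol/L)^(1-1)·s⁻¹ = s⁻¹.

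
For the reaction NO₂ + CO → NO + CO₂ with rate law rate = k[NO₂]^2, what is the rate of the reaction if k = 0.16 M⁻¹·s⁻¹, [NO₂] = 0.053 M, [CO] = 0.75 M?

0.0004494 M/s

Step 1: The rate law is rate = k[NO₂]^2
Step 2: Note that the rate does not depend on [CO] (zero order in CO).
Step 3: rate = 0.16 × (0.053)^2 = 0.00044944 M/s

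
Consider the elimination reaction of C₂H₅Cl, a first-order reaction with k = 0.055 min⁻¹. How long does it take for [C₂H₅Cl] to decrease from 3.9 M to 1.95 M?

12.6 min

Step 1: For first-order: t = ln([C₂H₅Cl]₀/[C₂H₅Cl])/k
Step 2: t = ln(3.9/1.95)/0.055
Step 3: t = ln(2)/0.055
Step 4: t = 0.6931/0.055 = 12.6 min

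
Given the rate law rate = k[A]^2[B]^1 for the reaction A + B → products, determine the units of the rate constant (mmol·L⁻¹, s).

(mmol·L⁻¹)⁻²·s⁻¹

Step 1: Overall order = 2 + 1 = 3.
Step 2: rate has units mmol·L⁻¹·s⁻¹; [A]^2[B]^1 has units (mmol·L⁻¹)^3.
Step 3: k = rate/([A]^2[B]^1), so units of k = (mmol·L⁻¹)^(1-3)·s⁻¹ = (mmol·L⁻¹)⁻²·s⁻¹.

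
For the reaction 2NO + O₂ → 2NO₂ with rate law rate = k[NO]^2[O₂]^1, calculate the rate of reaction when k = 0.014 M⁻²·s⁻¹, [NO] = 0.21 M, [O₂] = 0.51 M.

0.0003149 M/s

Step 1: The rate law is rate = k[NO]^2[O₂]^1
Step 2: Substitute: rate = 0.014 × (0.21)^2 × (0.51)^1
Step 3: rate = 0.014 × 0.0441 × 0.51 = 0.000314874 M/s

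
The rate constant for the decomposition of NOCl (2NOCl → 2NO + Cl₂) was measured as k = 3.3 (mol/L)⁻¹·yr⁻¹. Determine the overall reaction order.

second order (2)

Step 1: The units of k for an nth-order reaction are (concentration)^(1-n)·(time)⁻¹.
Step 2: Here k has units (mol/L)⁻¹·yr⁻¹, so the concentration exponent is -1.
Step 3: 1 - n = -1 ⇒ n = 2. The reaction is second order.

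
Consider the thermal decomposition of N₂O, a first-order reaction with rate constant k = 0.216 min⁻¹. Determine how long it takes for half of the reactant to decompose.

3.209 min

Step 1: For a first-order reaction, t₁/₂ = ln(2)/k
Step 2: t₁/₂ = ln(2)/0.216
Step 3: t₁/₂ = 0.6931/0.216 = 3.209 min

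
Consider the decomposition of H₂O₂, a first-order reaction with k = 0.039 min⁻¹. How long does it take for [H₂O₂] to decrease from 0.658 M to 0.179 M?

33.38 min

Step 1: For first-order: t = ln([H₂O₂]₀/[H₂O₂])/k
Step 2: t = ln(0.658/0.179)/0.039
Step 3: t = ln(3.676)/0.039
Step 4: t = 1.302/0.039 = 33.38 min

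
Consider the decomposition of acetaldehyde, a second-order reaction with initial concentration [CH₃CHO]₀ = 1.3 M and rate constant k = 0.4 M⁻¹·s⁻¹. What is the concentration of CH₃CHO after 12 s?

0.1796 M

Step 1: For a second-order reaction: 1/[CH₃CHO] = 1/[CH₃CHO]₀ + kt
Step 2: 1/[CH₃CHO] = 1/1.3 + 0.4 × 12
Step 3: 1/[CH₃CHO] = 0.7692 + 4.8 = 5.569
Step 4: [CH₃CHO] = 1/5.569 = 0.1796 M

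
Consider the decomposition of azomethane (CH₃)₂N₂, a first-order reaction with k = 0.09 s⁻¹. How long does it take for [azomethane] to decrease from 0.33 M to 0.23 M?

4.011 s

Step 1: For first-order: t = ln([azomethane]₀/[azomethane])/k
Step 2: t = ln(0.33/0.23)/0.09
Step 3: t = ln(1.435)/0.09
Step 4: t = 0.361/0.09 = 4.011 s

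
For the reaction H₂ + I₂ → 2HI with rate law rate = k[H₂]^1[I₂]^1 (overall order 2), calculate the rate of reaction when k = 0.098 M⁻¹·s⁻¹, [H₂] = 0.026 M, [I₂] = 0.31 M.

0.0007899 M/s

Step 1: The rate law is rate = k[H₂]^1[I₂]^1, overall order = 1+1 = 2
Step 2: Substitute values: rate = 0.098 × (0.026)^1 × (0.31)^1
Step 3: rate = 0.098 × 0.026 × 0.31 = 0.00078988 M/s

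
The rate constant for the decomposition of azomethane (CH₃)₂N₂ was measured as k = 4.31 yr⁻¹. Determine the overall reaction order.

first order (1)

Step 1: The units of k for an nth-order reaction are (concentration)^(1-n)·(time)⁻¹.
Step 2: Here k has units yr⁻¹, so the concentration exponent is 0.
Step 3: 1 - n = 0 ⇒ n = 1. The reaction is first order.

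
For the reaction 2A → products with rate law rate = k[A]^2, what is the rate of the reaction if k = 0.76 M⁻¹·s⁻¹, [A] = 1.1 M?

0.9196 M/s

Step 1: Identify the rate law: rate = k[A]^2
Step 2: Substitute values: rate = 0.76 × (1.1)^2
Step 3: Calculate: rate = 0.76 × 1.21 = 0.9196 M/s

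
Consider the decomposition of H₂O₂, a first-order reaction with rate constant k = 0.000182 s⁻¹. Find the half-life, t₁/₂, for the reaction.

3809 s

Step 1: For a first-order reaction, t₁/₂ = ln(2)/k
Step 2: t₁/₂ = ln(2)/0.000182
Step 3: t₁/₂ = 0.6931/0.000182 = 3809 s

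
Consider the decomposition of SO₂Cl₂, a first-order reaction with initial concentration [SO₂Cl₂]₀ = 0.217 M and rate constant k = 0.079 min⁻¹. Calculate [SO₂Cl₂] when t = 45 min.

0.006202 M

Step 1: For a first-order reaction: [SO₂Cl₂] = [SO₂Cl₂]₀ × e^(-kt)
Step 2: [SO₂Cl₂] = 0.217 × e^(-0.079 × 45)
Step 3: [SO₂Cl₂] = 0.217 × e^(-3.555)
Step 4: [SO₂Cl₂] = 0.217 × 0.0285814 = 0.006202 M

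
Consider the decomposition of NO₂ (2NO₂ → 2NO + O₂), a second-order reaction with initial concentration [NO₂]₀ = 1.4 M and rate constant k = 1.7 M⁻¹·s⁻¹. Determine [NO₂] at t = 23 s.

0.02512 M

Step 1: For a second-order reaction: 1/[NO₂] = 1/[NO₂]₀ + kt
Step 2: 1/[NO₂] = 1/1.4 + 1.7 × 23
Step 3: 1/[NO₂] = 0.7143 + 39.1 = 39.81
Step 4: [NO₂] = 1/39.81 = 0.02512 M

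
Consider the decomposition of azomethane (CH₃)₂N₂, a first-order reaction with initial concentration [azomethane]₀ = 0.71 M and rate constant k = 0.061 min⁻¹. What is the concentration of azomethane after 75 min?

0.007317 M

Step 1: For a first-order reaction: [azomethane] = [azomethane]₀ × e^(-kt)
Step 2: [azomethane] = 0.71 × e^(-0.061 × 75)
Step 3: [azomethane] = 0.71 × e^(-4.575)
Step 4: [azomethane] = 0.71 × 0.0103063 = 0.007317 M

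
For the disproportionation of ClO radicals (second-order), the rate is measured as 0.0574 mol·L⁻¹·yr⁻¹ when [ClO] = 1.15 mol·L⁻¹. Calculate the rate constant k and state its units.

0.0434 (mol·L⁻¹)⁻¹·yr⁻¹

Step 1: rate = k[ClO]^2, so k = rate / [ClO]^2.
Step 2: k = 0.0574 / (1.15)^2 = 0.0574 / 1.322.
Step 3: k = 0.0434 (mol·L⁻¹)⁻¹·yr⁻¹.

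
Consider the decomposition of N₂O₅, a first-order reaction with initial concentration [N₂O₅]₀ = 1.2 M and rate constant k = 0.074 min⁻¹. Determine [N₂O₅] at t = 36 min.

0.0836 M

Step 1: For a first-order reaction: [N₂O₅] = [N₂O₅]₀ × e^(-kt)
Step 2: [N₂O₅] = 1.2 × e^(-0.074 × 36)
Step 3: [N₂O₅] = 1.2 × e^(-2.664)
Step 4: [N₂O₅] = 1.2 × 0.069669 = 0.0836 M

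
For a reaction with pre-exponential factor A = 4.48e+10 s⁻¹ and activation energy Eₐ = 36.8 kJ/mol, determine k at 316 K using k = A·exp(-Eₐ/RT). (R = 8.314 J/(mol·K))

3.70e+04 s⁻¹

Step 1: Use the Arrhenius equation: k = A × exp(-Eₐ/RT)
Step 2: Convert Eₐ to J/mol: 36.8 kJ/mol = 36800 J/mol
Step 3: Calculate the exponent: -Eₐ/(RT) = -36800/(8.314 × 316) = -14.00718
Step 4: k = 4.48e+10 × exp(-14.00718)
Step 5: k = 4.48e+10 × 8.25580e-07 = 3.6986e+04 s⁻¹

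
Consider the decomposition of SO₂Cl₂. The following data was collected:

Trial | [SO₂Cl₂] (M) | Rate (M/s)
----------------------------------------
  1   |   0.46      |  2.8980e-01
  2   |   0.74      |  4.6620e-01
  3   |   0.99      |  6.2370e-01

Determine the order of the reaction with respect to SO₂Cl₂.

first order (1)

Step 1: Compare trials to find order n where rate₂/rate₁ = ([SO₂Cl₂]₂/[SO₂Cl₂]₁)^n
Step 2: rate₂/rate₁ = 4.6620e-01/2.8980e-01 = 1.609
Step 3: [SO₂Cl₂]₂/[SO₂Cl₂]₁ = 0.74/0.46 = 1.609
Step 4: n = ln(1.609)/ln(1.609) = 1.00 ≈ 1
Step 5: The reaction is first order in SO₂Cl₂.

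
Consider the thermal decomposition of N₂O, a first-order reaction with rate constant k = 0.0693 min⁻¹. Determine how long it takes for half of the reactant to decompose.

10 min

Step 1: For a first-order reaction, t₁/₂ = ln(2)/k
Step 2: t₁/₂ = ln(2)/0.0693
Step 3: t₁/₂ = 0.6931/0.0693 = 10 min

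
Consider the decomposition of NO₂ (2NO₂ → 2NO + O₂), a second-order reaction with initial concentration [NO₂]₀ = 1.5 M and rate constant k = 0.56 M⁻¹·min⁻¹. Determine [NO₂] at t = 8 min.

0.1943 M

Step 1: For a second-order reaction: 1/[NO₂] = 1/[NO₂]₀ + kt
Step 2: 1/[NO₂] = 1/1.5 + 0.56 × 8
Step 3: 1/[NO₂] = 0.6667 + 4.48 = 5.147
Step 4: [NO₂] = 1/5.147 = 0.1943 M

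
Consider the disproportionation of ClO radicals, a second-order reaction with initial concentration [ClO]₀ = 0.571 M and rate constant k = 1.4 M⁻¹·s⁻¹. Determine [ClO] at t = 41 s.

0.01691 M

Step 1: For a second-order reaction: 1/[ClO] = 1/[ClO]₀ + kt
Step 2: 1/[ClO] = 1/0.571 + 1.4 × 41
Step 3: 1/[ClO] = 1.751 + 57.4 = 59.15
Step 4: [ClO] = 1/59.15 = 0.01691 M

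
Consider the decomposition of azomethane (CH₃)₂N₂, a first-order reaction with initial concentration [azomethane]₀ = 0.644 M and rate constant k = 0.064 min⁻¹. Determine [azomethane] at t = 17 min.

0.217 M

Step 1: For a first-order reaction: [azomethane] = [azomethane]₀ × e^(-kt)
Step 2: [azomethane] = 0.644 × e^(-0.064 × 17)
Step 3: [azomethane] = 0.644 × e^(-1.088)
Step 4: [azomethane] = 0.644 × 0.33689 = 0.217 M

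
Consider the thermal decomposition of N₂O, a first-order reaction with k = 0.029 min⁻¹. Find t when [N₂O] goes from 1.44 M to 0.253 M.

59.97 min

Step 1: For first-order: t = ln([N₂O]₀/[N₂O])/k
Step 2: t = ln(1.44/0.253)/0.029
Step 3: t = ln(5.692)/0.029
Step 4: t = 1.739/0.029 = 59.97 min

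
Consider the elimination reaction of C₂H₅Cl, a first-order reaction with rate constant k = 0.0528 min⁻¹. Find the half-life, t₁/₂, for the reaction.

13.13 min

Step 1: For a first-order reaction, t₁/₂ = ln(2)/k
Step 2: t₁/₂ = ln(2)/0.0528
Step 3: t₁/₂ = 0.6931/0.0528 = 13.13 min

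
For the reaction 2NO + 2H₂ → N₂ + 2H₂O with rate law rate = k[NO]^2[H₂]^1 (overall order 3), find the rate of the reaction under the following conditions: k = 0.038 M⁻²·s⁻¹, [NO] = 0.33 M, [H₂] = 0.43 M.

0.001779 M/s

Step 1: The rate law is rate = k[NO]^2[H₂]^1, overall order = 2+1 = 3
Step 2: Substitute values: rate = 0.038 × (0.33)^2 × (0.43)^1
Step 3: rate = 0.038 × 0.1089 × 0.43 = 0.00177943 M/s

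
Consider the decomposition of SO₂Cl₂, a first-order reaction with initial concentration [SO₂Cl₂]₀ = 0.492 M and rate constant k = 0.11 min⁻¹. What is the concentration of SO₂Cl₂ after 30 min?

0.01815 M

Step 1: For a first-order reaction: [SO₂Cl₂] = [SO₂Cl₂]₀ × e^(-kt)
Step 2: [SO₂Cl₂] = 0.492 × e^(-0.11 × 30)
Step 3: [SO₂Cl₂] = 0.492 × e^(-3.3)
Step 4: [SO₂Cl₂] = 0.492 × 0.0368832 = 0.01815 M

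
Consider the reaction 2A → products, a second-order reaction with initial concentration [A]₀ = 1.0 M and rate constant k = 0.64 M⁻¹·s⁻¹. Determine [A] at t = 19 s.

0.07599 M

Step 1: For a second-order reaction: 1/[A] = 1/[A]₀ + kt
Step 2: 1/[A] = 1/1.0 + 0.64 × 19
Step 3: 1/[A] = 1 + 12.16 = 13.16
Step 4: [A] = 1/13.16 = 0.07599 M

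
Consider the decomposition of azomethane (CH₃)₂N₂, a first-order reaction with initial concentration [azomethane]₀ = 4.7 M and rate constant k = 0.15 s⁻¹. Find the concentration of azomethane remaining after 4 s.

2.579 M

Step 1: For a first-order reaction: [azomethane] = [azomethane]₀ × e^(-kt)
Step 2: [azomethane] = 4.7 × e^(-0.15 × 4)
Step 3: [azomethane] = 4.7 × e^(-0.6)
Step 4: [azomethane] = 4.7 × 0.548812 = 2.579 M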